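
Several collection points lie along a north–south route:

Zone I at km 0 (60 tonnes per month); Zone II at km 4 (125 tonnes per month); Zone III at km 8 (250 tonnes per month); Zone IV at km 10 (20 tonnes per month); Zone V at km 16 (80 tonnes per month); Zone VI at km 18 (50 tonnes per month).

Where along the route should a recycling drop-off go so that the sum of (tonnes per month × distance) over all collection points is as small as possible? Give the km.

For a sum of weighted absolute distances on a line, the optimum is the weighted median (not the mean). Total weight W = 585; half-weight = 292.5.
Sort by position and accumulate weight:
  km 0 (Zone I, w=60) → cum 60
  km 4 (Zone II, w=125) → cum 185
  km 8 (Zone III, w=250) → cum 435  ≥ 292.5 → median here
  km 10 (Zone IV, w=20) → cum 455
  km 16 (Zone V, w=80) → cum 535
  km 18 (Zone VI, w=50) → cum 585
Optimal location: km 8.

x = 8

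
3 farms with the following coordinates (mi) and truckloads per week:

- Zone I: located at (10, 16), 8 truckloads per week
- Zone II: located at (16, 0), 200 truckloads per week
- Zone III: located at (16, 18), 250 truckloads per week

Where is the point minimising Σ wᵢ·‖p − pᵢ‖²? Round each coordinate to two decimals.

(15.90, 10.10)

The minimiser of Σwᵢ‖p−pᵢ‖² is the weighted centroid p* = (Σwᵢpᵢ)/(Σwᵢ).
Σwᵢ = 458.
Σwᵢxᵢ = 8·10 + 200·16 + 250·16 = 7280.
Σwᵢyᵢ = 8·16 + 200·0 + 250·18 = 4628.
x* = 7280/458 = 15.90, y* = 4628/458 = 10.10.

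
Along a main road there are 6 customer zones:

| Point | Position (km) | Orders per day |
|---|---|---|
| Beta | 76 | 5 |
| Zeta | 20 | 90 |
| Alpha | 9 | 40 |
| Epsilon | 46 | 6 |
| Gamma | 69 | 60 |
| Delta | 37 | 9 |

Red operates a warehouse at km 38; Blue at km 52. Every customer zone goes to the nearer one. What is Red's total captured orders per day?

The indifferent point is the midpoint (38+52)/2 = 45; customer zones left of it (closer to Red at 38) go to Red, those right go to Blue.
  Alpha at 9 (w=40) → Red
  Zeta at 20 (w=90) → Red
  Delta at 37 (w=9) → Red
  Epsilon at 46 (w=6) → Blue
  Gamma at 69 (w=60) → Blue
  Beta at 76 (w=5) → Blue
Red captures 139; Blue captures 71.

139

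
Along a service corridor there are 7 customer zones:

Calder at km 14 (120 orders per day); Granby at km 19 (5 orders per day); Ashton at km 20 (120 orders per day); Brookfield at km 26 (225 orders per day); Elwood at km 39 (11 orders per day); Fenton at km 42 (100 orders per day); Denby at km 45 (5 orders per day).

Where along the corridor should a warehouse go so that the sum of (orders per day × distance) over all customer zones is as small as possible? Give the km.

For a sum of weighted absolute distances on a line, the optimum is the weighted median (not the mean). Total weight W = 586; half-weight = 293.
Sort by position and accumulate weight:
  km 14 (Calder, w=120) → cum 120
  km 19 (Granby, w=5) → cum 125
  km 20 (Ashton, w=120) → cum 245
  km 26 (Brookfield, w=225) → cum 470  ≥ 293 → median here
  km 39 (Elwood, w=11) → cum 481
  km 42 (Fenton, w=100) → cum 581
  km 45 (Denby, w=5) → cum 586
Optimal location: km 26.

x = 26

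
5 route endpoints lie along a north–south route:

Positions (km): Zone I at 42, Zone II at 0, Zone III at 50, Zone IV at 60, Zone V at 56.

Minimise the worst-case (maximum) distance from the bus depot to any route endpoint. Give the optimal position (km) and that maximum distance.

location 30, max distance 30

The 1-center on a line is the midpoint of the two extreme points: leftmost at 0, rightmost at 60.
Optimal location = (0 + 60)/2 = 30; maximum distance = (60 − 0)/2 = 30.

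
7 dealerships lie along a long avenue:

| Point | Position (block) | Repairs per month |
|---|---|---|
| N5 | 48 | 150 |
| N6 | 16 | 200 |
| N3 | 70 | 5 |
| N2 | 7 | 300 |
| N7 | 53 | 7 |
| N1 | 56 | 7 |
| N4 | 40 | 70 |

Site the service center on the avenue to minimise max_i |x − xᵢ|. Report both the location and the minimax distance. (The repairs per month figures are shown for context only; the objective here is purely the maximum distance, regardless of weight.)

location 38.5, max distance 31.5

The 1-center on a line is the midpoint of the two extreme points: leftmost at 7, rightmost at 70.
Optimal location = (7 + 70)/2 = 38.5; maximum distance = (70 − 7)/2 = 31.5.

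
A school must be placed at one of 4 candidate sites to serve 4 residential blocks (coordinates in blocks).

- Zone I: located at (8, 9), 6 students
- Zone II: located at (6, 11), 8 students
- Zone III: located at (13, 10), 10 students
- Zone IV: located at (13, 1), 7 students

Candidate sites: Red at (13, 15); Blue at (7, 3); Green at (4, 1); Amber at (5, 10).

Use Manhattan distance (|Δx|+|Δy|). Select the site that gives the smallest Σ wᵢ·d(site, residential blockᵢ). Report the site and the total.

Total weighted distance at each candidate:
  Red (13, 15): total = 302
  Blue (7, 3): total = 300
  Green (4, 1): total = 411
  Amber (5, 10): total = 239
Minimum is at Amber with total 239 blocks.

Amber, total 239 blocks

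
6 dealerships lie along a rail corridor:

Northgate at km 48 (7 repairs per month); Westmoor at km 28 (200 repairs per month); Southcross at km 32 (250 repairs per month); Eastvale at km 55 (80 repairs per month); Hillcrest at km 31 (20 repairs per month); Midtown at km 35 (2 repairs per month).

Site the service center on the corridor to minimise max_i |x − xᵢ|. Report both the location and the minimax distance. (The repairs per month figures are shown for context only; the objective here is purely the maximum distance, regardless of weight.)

location 41.5, max distance 13.5

The 1-center on a line is the midpoint of the two extreme points: leftmost at 28, rightmost at 55.
Optimal location = (28 + 55)/2 = 41.5; maximum distance = (55 − 28)/2 = 13.5.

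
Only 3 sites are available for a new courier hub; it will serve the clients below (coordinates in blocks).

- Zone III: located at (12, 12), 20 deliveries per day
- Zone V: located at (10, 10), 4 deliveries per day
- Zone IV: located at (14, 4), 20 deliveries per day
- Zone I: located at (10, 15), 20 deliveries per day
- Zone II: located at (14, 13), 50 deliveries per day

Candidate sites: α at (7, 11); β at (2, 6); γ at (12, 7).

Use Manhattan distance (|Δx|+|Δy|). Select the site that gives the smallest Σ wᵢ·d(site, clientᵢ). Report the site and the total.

γ, total 820 blocks

Total weighted distance at each candidate:
  α (7, 11): total = 1006
  β (2, 6): total = 1938
  γ (12, 7): total = 820
Minimum is at γ with total 820 blocks.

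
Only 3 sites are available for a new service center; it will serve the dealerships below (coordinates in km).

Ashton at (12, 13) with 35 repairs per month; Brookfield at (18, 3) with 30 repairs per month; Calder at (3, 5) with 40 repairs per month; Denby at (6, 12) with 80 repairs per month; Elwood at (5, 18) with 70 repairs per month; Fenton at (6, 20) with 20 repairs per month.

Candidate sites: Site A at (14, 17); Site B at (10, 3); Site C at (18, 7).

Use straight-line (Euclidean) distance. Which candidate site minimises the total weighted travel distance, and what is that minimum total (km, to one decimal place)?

Total weighted distance at each candidate:
  Site A (14, 17): total = 2804.0
  Site B (10, 3): total = 3132.1
  Site C (18, 7): total = 3608.2
Minimum is at Site A with total 2804.0 km.

Site A, total 2804.0 km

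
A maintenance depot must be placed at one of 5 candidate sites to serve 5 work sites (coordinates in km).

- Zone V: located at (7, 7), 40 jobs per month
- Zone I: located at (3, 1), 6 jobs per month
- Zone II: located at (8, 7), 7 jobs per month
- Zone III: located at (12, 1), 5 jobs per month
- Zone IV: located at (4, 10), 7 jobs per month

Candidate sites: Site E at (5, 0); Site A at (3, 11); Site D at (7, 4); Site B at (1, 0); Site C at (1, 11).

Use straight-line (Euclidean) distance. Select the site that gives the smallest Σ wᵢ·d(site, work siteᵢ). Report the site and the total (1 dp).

Total weighted distance at each candidate:
  Site E (5, 0): total = 463.6
  Site A (3, 11): total = 408.3
  Site D (7, 4): total = 248.2
  Site B (1, 0): total = 579.8
  Site C (1, 11): total = 502.5
Minimum is at Site D with total 248.2 km.

Site D, total 248.2 km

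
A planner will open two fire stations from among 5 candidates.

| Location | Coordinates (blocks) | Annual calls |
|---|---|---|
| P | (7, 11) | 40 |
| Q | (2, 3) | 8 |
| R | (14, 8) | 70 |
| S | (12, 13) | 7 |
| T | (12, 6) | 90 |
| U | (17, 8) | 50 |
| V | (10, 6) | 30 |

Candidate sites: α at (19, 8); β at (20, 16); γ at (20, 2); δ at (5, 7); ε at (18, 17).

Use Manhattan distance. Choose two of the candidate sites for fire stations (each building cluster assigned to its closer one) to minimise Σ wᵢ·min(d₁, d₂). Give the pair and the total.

Evaluate every pair (each demand assigned to the nearer of the two):
  {α, δ}: total = 1730
  {α, γ}: total = 2426
  {α, ε}: total = 2436
  {γ, δ}: total = 2437
  {α, β}: total = 2443
  {δ, ε}: total = 2466
  {β, δ}: total = 2523
  {γ, ε}: total = 3692
  {β, γ}: total = 3739
  {β, ε}: total = 4500
Best pair: {α, δ} with total 1730.

{α, δ}, total 1730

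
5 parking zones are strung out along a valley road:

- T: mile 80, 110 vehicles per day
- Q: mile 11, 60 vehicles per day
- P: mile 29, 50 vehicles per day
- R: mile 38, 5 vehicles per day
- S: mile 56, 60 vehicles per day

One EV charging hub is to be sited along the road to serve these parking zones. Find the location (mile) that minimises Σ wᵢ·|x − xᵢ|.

x = 56

For a sum of weighted absolute distances on a line, the optimum is the weighted median (not the mean). Total weight W = 285; half-weight = 142.5.
Sort by position and accumulate weight:
  mile 11 (Q, w=60) → cum 60
  mile 29 (P, w=50) → cum 110
  mile 38 (R, w=5) → cum 115
  mile 56 (S, w=60) → cum 175  ≥ 142.5 → median here
  mile 80 (T, w=110) → cum 285
Optimal location: mile 56.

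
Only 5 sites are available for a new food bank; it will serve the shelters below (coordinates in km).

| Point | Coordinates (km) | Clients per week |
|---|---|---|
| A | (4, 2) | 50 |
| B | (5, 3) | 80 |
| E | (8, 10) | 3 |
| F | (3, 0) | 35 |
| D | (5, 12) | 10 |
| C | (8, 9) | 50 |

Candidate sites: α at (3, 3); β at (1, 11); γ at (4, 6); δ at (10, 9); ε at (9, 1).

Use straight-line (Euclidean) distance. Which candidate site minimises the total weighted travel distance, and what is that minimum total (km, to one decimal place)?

α, total 844.2 km

Total weighted distance at each candidate:
  α (3, 3): total = 844.2
  β (1, 11): total = 2007.6
  γ (4, 6): total = 993.7
  δ (10, 9): total = 1649.9
  ε (9, 1): total = 1372.9
Minimum is at α with total 844.2 km.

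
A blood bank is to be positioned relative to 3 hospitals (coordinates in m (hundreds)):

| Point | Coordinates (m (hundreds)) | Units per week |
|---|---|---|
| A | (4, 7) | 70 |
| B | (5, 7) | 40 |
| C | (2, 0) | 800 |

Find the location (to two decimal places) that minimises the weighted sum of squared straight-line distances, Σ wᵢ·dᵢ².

The minimiser of Σwᵢ‖p−pᵢ‖² is the weighted centroid p* = (Σwᵢpᵢ)/(Σwᵢ).
Σwᵢ = 910.
Σwᵢxᵢ = 70·4 + 40·5 + 800·2 = 2080.
Σwᵢyᵢ = 70·7 + 40·7 + 800·0 = 770.
x* = 2080/910 = 2.29, y* = 770/910 = 0.85.

(2.29, 0.85)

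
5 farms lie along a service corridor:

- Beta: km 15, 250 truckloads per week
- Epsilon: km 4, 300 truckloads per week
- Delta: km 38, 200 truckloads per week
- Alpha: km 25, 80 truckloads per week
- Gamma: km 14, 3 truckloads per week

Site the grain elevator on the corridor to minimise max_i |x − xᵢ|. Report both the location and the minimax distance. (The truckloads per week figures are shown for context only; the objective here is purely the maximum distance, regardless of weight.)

location 21, max distance 17

The 1-center on a line is the midpoint of the two extreme points: leftmost at 4, rightmost at 38.
Optimal location = (4 + 38)/2 = 21; maximum distance = (38 − 4)/2 = 17.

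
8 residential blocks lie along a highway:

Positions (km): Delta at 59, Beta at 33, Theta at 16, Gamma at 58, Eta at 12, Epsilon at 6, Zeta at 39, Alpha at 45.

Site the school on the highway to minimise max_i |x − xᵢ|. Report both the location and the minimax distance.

The 1-center on a line is the midpoint of the two extreme points: leftmost at 6, rightmost at 59.
Optimal location = (6 + 59)/2 = 32.5; maximum distance = (59 − 6)/2 = 26.5.

location 32.5, max distance 26.5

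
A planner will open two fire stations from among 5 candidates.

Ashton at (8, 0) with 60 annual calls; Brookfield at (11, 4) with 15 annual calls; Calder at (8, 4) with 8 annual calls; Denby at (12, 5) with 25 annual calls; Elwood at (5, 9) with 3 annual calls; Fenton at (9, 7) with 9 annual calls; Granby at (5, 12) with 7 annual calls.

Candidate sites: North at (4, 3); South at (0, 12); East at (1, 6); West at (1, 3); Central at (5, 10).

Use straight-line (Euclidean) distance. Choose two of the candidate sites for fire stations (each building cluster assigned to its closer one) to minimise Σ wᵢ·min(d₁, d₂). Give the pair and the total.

{North, Central}, total 707.2

Evaluate every pair (each demand assigned to the nearer of the two):
  {North, Central}: total = 707.2
  {North, South}: total = 755.3
  {North, East}: total = 768.3
  {North, West}: total = 784.5
  {West, Central}: total = 914.9
  {East, Central}: total = 1011.2
  {South, West}: total = 1076.8
  {East, West}: total = 1078.4
  {South, Central}: total = 1084.4
  {South, East}: total = 1163.1
Best pair: {North, Central} with total 707.2.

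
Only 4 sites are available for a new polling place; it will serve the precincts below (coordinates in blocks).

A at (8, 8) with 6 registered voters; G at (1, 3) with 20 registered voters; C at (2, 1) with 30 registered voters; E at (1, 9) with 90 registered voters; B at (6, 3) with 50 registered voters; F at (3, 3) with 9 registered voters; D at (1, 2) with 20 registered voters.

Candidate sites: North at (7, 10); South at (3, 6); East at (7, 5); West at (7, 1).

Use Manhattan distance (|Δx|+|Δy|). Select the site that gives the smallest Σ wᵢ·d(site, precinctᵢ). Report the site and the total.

South, total 1219 blocks

Total weighted distance at each candidate:
  North (7, 10): total = 2107
  South (3, 6): total = 1219
  East (7, 5): total = 1738
  West (7, 1): total = 1962
Minimum is at South with total 1219 blocks.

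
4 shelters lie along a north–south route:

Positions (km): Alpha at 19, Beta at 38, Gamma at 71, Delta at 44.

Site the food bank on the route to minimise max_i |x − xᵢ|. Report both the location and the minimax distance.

location 45, max distance 26

The 1-center on a line is the midpoint of the two extreme points: leftmost at 19, rightmost at 71.
Optimal location = (19 + 71)/2 = 45; maximum distance = (71 − 19)/2 = 26.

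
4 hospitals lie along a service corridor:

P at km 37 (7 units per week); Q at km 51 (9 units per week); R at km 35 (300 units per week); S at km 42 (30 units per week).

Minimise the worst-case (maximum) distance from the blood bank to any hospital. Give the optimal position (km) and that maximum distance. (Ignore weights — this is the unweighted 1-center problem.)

The 1-center on a line is the midpoint of the two extreme points: leftmost at 35, rightmost at 51.
Optimal location = (35 + 51)/2 = 43; maximum distance = (51 − 35)/2 = 8.

location 43, max distance 8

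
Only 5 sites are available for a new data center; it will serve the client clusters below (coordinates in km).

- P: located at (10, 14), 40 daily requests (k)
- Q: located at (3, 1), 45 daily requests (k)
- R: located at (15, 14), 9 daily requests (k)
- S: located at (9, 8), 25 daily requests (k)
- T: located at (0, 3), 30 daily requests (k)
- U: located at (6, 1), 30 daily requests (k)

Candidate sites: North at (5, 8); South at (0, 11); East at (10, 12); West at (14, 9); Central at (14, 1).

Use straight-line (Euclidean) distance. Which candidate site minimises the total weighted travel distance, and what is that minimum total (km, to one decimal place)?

North, total 1269.2 km

Total weighted distance at each candidate:
  North (5, 8): total = 1269.2
  South (0, 11): total = 1852.1
  East (10, 12): total = 1573.0
  West (14, 9): total = 1837.9
  Central (14, 1): total = 2035.7
Minimum is at North with total 1269.2 km.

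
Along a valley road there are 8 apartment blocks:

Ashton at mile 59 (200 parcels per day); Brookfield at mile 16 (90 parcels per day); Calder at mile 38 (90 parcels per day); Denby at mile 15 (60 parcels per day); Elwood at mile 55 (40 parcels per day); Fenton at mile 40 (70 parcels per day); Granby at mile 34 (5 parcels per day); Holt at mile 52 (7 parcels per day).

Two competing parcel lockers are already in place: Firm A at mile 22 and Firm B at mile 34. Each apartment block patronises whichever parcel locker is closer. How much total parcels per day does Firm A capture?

150

The indifferent point is the midpoint (22+34)/2 = 28; apartment blocks left of it (closer to Firm A at 22) go to Firm A, those right go to Firm B.
  Denby at 15 (w=60) → Firm A
  Brookfield at 16 (w=90) → Firm A
  Granby at 34 (w=5) → Firm B
  Calder at 38 (w=90) → Firm B
  Fenton at 40 (w=70) → Firm B
  Holt at 52 (w=7) → Firm B
  Elwood at 55 (w=40) → Firm B
  Ashton at 59 (w=200) → Firm B
Firm A captures 150; Firm B captures 412.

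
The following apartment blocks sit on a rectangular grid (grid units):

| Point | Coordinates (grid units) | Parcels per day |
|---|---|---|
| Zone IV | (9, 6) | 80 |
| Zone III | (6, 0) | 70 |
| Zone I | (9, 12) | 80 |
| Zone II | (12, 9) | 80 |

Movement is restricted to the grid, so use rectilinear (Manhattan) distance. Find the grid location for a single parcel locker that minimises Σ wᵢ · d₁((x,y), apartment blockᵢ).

(9, 9)

Manhattan distance separates: Σwᵢ(|x−xᵢ|+|y−yᵢ|) = Σwᵢ|x−xᵢ| + Σwᵢ|y−yᵢ|, so x and y are optimised independently as 1-D weighted medians.
Total weight W = 310; half = 155.
x-coordinate, sorted with cumulative weight:
  x=6 (Zone III, w=70) cum 70
  x=9 (Zone IV, w=80) cum 150
  x=9 (Zone I, w=80) cum 230  ← median
  x=12 (Zone II, w=80) cum 310
⇒ x* = 9
y-coordinate, sorted with cumulative weight:
  y=0 (Zone III, w=70) cum 70
  y=6 (Zone IV, w=80) cum 150
  y=9 (Zone II, w=80) cum 230  ← median
  y=12 (Zone I, w=80) cum 310
⇒ y* = 9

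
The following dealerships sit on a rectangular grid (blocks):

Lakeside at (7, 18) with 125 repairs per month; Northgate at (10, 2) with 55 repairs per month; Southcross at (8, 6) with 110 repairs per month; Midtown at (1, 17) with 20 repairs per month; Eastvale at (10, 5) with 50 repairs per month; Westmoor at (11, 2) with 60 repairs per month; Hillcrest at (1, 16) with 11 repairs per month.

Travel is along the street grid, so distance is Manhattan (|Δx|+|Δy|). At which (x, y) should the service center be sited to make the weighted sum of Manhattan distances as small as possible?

(8, 6)

Manhattan distance separates: Σwᵢ(|x−xᵢ|+|y−yᵢ|) = Σwᵢ|x−xᵢ| + Σwᵢ|y−yᵢ|, so x and y are optimised independently as 1-D weighted medians.
Total weight W = 431; half = 215.5.
x-coordinate, sorted with cumulative weight:
  x=1 (Midtown, w=20) cum 20
  x=1 (Hillcrest, w=11) cum 31
  x=7 (Lakeside, w=125) cum 156
  x=8 (Southcross, w=110) cum 266  ← median
  x=10 (Northgate, w=55) cum 321
  x=10 (Eastvale, w=50) cum 371
  x=11 (Westmoor, w=60) cum 431
⇒ x* = 8
y-coordinate, sorted with cumulative weight:
  y=2 (Northgate, w=55) cum 55
  y=2 (Westmoor, w=60) cum 115
  y=5 (Eastvale, w=50) cum 165
  y=6 (Southcross, w=110) cum 275  ← median
  y=16 (Hillcrest, w=11) cum 286
  y=17 (Midtown, w=20) cum 306
  y=18 (Lakeside, w=125) cum 431
⇒ y* = 6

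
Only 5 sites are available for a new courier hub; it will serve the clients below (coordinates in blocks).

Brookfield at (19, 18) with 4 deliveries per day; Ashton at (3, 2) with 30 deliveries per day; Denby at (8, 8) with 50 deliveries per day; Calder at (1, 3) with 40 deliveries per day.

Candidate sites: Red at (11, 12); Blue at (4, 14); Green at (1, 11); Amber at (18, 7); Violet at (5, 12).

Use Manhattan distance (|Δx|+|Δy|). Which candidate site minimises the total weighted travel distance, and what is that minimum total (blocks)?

Green, total 1250 blocks

Total weighted distance at each candidate:
  Red (11, 12): total = 1706
  Blue (4, 14): total = 1526
  Green (1, 11): total = 1250
  Amber (18, 7): total = 2038
  Violet (5, 12): total = 1310
Minimum is at Green with total 1250 blocks.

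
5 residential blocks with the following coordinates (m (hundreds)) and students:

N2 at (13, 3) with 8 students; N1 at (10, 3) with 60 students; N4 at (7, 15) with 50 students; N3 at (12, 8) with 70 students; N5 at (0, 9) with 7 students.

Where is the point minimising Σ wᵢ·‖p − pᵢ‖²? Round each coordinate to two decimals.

The minimiser of Σwᵢ‖p−pᵢ‖² is the weighted centroid p* = (Σwᵢpᵢ)/(Σwᵢ).
Σwᵢ = 195.
Σwᵢxᵢ = 8·13 + 60·10 + 50·7 + 70·12 + 7·0 = 1894.
Σwᵢyᵢ = 8·3 + 60·3 + 50·15 + 70·8 + 7·9 = 1577.
x* = 1894/195 = 9.71, y* = 1577/195 = 8.09.

(9.71, 8.09)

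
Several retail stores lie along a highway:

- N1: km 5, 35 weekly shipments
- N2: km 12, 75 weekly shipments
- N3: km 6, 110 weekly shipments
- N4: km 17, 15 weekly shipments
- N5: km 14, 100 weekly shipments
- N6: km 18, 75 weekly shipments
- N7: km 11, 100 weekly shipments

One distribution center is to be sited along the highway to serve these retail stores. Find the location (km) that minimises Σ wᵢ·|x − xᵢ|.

x = 12

For a sum of weighted absolute distances on a line, the optimum is the weighted median (not the mean). Total weight W = 510; half-weight = 255.
Sort by position and accumulate weight:
  km 5 (N1, w=35) → cum 35
  km 6 (N3, w=110) → cum 145
  km 11 (N7, w=100) → cum 245
  km 12 (N2, w=75) → cum 320  ≥ 255 → median here
  km 14 (N5, w=100) → cum 420
  km 17 (N4, w=15) → cum 435
  km 18 (N6, w=75) → cum 510
Optimal location: km 12.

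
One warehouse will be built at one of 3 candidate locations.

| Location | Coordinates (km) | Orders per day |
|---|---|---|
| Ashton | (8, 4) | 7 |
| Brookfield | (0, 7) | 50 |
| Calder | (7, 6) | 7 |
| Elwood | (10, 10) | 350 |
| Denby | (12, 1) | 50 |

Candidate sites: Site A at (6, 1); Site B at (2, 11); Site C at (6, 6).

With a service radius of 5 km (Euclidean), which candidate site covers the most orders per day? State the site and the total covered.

Site B, covering 50

Coverage radius r = 5 km; a point is covered iff (Δx)²+(Δy)² ≤ 5² = 25.
  Site A (6, 1): covers {Ashton} → 7
  Site B (2, 11): covers {Brookfield} → 50
  Site C (6, 6): covers {Ashton, Calder} → 14
Maximum coverage at Site B: 50 orders per day.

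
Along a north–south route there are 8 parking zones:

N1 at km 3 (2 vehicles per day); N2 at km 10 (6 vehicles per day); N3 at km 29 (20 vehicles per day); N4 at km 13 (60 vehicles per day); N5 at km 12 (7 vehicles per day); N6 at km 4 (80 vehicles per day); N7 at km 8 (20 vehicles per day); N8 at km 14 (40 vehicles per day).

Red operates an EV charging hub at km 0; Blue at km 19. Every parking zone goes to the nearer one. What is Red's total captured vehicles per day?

102

The indifferent point is the midpoint (0+19)/2 = 9.5; parking zones left of it (closer to Red at 0) go to Red, those right go to Blue.
  N1 at 3 (w=2) → Red
  N6 at 4 (w=80) → Red
  N7 at 8 (w=20) → Red
  N2 at 10 (w=6) → Blue
  N5 at 12 (w=7) → Blue
  N4 at 13 (w=60) → Blue
  N8 at 14 (w=40) → Blue
  N3 at 29 (w=20) → Blue
Red captures 102; Blue captures 133.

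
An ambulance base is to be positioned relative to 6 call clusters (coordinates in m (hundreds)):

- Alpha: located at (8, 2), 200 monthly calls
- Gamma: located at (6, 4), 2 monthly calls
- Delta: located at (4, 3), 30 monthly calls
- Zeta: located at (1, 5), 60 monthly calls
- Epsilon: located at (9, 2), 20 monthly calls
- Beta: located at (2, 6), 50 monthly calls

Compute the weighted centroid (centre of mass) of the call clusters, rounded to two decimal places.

The minimiser of Σwᵢ‖p−pᵢ‖² is the weighted centroid p* = (Σwᵢpᵢ)/(Σwᵢ).
Σwᵢ = 362.
Σwᵢxᵢ = 200·8 + 2·6 + 30·4 + 60·1 + 20·9 + 50·2 = 2072.
Σwᵢyᵢ = 200·2 + 2·4 + 30·3 + 60·5 + 20·2 + 50·6 = 1138.
x* = 2072/362 = 5.72, y* = 1138/362 = 3.14.

(5.72, 3.14)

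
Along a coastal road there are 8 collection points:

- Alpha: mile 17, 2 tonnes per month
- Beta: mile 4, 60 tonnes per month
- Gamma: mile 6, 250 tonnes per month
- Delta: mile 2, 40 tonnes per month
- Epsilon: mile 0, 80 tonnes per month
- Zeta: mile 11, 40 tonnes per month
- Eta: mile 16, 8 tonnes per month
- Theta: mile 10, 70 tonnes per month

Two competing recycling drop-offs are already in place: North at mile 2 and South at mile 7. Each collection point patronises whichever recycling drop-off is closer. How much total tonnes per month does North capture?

The indifferent point is the midpoint (2+7)/2 = 4.5; collection points left of it (closer to North at 2) go to North, those right go to South.
  Epsilon at 0 (w=80) → North
  Delta at 2 (w=40) → North
  Beta at 4 (w=60) → North
  Gamma at 6 (w=250) → South
  Theta at 10 (w=70) → South
  Zeta at 11 (w=40) → South
  Eta at 16 (w=8) → South
  Alpha at 17 (w=2) → South
North captures 180; South captures 370.

180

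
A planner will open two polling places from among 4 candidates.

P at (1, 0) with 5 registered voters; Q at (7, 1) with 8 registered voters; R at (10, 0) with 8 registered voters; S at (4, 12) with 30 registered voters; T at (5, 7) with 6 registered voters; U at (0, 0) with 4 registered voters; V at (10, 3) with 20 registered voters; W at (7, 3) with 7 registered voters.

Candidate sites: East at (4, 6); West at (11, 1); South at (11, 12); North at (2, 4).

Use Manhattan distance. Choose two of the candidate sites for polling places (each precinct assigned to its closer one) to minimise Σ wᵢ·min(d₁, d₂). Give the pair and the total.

Evaluate every pair (each demand assigned to the nearer of the two):
  {East, West}: total = 427
  {West, South}: total = 529
  {West, North}: total = 535
  {East, North}: total = 623
  {East, South}: total = 659
  {South, North}: total = 677
Best pair: {East, West} with total 427.

{East, West}, total 427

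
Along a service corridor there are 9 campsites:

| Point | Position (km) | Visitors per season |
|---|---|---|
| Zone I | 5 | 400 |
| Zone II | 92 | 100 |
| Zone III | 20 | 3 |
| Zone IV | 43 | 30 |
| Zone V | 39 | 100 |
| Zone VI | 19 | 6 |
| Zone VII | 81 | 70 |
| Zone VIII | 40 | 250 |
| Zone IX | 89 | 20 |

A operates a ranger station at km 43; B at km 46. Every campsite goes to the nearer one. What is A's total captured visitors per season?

789

The indifferent point is the midpoint (43+46)/2 = 44.5; campsites left of it (closer to A at 43) go to A, those right go to B.
  Zone I at 5 (w=400) → A
  Zone VI at 19 (w=6) → A
  Zone III at 20 (w=3) → A
  Zone V at 39 (w=100) → A
  Zone VIII at 40 (w=250) → A
  Zone IV at 43 (w=30) → A
  Zone VII at 81 (w=70) → B
  Zone IX at 89 (w=20) → B
  Zone II at 92 (w=100) → B
A captures 789; B captures 190.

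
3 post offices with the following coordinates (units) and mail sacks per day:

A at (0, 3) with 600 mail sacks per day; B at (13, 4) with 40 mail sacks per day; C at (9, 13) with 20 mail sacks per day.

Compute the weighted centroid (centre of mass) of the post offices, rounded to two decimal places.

The minimiser of Σwᵢ‖p−pᵢ‖² is the weighted centroid p* = (Σwᵢpᵢ)/(Σwᵢ).
Σwᵢ = 660.
Σwᵢxᵢ = 600·0 + 40·13 + 20·9 = 700.
Σwᵢyᵢ = 600·3 + 40·4 + 20·13 = 2220.
x* = 700/660 = 1.06, y* = 2220/660 = 3.36.

(1.06, 3.36)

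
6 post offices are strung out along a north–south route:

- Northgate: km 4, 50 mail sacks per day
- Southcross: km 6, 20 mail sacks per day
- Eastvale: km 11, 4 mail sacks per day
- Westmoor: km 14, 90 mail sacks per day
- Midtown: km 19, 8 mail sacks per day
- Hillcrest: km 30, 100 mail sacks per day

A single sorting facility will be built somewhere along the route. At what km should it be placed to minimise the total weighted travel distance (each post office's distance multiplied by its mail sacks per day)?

x = 14

For a sum of weighted absolute distances on a line, the optimum is the weighted median (not the mean). Total weight W = 272; half-weight = 136.
Sort by position and accumulate weight:
  km 4 (Northgate, w=50) → cum 50
  km 6 (Southcross, w=20) → cum 70
  km 11 (Eastvale, w=4) → cum 74
  km 14 (Westmoor, w=90) → cum 164  ≥ 136 → median here
  km 19 (Midtown, w=8) → cum 172
  km 30 (Hillcrest, w=100) → cum 272
Optimal location: km 14.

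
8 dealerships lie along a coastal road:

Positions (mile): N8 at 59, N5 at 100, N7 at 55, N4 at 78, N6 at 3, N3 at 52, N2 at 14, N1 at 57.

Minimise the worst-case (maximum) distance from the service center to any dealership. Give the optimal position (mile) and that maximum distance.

location 51.5, max distance 48.5

The 1-center on a line is the midpoint of the two extreme points: leftmost at 3, rightmost at 100.
Optimal location = (3 + 100)/2 = 51.5; maximum distance = (100 − 3)/2 = 48.5.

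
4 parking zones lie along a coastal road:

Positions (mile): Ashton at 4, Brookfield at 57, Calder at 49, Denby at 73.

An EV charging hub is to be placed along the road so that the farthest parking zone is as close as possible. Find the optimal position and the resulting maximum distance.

location 38.5, max distance 34.5

The 1-center on a line is the midpoint of the two extreme points: leftmost at 4, rightmost at 73.
Optimal location = (4 + 73)/2 = 38.5; maximum distance = (73 − 4)/2 = 34.5.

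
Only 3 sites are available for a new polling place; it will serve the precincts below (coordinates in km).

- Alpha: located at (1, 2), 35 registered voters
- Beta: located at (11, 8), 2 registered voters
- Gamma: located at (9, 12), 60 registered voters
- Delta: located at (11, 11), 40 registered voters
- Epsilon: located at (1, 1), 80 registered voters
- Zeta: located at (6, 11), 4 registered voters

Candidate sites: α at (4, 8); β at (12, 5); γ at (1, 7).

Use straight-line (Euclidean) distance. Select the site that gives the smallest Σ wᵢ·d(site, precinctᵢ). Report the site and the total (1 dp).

Total weighted distance at each candidate:
  α (4, 8): total = 1561.3
  β (12, 5): total = 2076.0
  γ (1, 7): total = 1697.6
Minimum is at α with total 1561.3 km.

α, total 1561.3 km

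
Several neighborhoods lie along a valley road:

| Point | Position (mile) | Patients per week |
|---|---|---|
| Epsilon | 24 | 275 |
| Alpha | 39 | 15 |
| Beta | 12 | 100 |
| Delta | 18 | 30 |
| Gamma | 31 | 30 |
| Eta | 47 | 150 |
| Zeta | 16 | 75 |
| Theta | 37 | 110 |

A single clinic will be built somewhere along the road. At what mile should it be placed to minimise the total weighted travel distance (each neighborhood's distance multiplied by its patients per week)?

For a sum of weighted absolute distances on a line, the optimum is the weighted median (not the mean). Total weight W = 785; half-weight = 392.5.
Sort by position and accumulate weight:
  mile 12 (Beta, w=100) → cum 100
  mile 16 (Zeta, w=75) → cum 175
  mile 18 (Delta, w=30) → cum 205
  mile 24 (Epsilon, w=275) → cum 480  ≥ 392.5 → median here
  mile 31 (Gamma, w=30) → cum 510
  mile 37 (Theta, w=110) → cum 620
  mile 39 (Alpha, w=15) → cum 635
  mile 47 (Eta, w=150) → cum 785
Optimal location: mile 24.

x = 24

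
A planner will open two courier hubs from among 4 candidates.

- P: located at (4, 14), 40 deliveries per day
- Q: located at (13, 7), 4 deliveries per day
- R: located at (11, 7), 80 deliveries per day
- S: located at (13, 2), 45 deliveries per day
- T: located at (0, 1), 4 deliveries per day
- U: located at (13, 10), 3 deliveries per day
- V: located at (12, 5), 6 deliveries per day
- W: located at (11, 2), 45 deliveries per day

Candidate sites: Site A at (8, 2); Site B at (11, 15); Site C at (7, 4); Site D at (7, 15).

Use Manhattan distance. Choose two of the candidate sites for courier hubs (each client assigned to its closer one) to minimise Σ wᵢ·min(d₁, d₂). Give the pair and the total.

Evaluate every pair (each demand assigned to the nearer of the two):
  {Site A, Site D}: total = 1311
  {Site A, Site B}: total = 1459
  {Site C, Site D}: total = 1495
  {Site A, Site C}: total = 1584
  {Site B, Site C}: total = 1643
  {Site B, Site D}: total = 2271
Best pair: {Site A, Site D} with total 1311.

{Site A, Site D}, total 1311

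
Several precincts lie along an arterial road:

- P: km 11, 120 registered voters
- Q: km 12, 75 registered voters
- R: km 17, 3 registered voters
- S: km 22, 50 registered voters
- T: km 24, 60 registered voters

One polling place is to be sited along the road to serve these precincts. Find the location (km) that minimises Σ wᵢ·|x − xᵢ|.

For a sum of weighted absolute distances on a line, the optimum is the weighted median (not the mean). Total weight W = 308; half-weight = 154.
Sort by position and accumulate weight:
  km 11 (P, w=120) → cum 120
  km 12 (Q, w=75) → cum 195  ≥ 154 → median here
  km 17 (R, w=3) → cum 198
  km 22 (S, w=50) → cum 248
  km 24 (T, w=60) → cum 308
Optimal location: km 12.

x = 12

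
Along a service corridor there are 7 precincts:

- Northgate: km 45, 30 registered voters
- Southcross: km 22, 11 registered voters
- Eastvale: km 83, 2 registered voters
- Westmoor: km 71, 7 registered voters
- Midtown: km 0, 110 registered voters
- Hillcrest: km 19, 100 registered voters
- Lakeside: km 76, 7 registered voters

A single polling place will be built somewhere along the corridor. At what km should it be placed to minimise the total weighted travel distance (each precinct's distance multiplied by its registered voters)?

For a sum of weighted absolute distances on a line, the optimum is the weighted median (not the mean). Total weight W = 267; half-weight = 133.5.
Sort by position and accumulate weight:
  km 0 (Midtown, w=110) → cum 110
  km 19 (Hillcrest, w=100) → cum 210  ≥ 133.5 → median here
  km 22 (Southcross, w=11) → cum 221
  km 45 (Northgate, w=30) → cum 251
  km 71 (Westmoor, w=7) → cum 258
  km 76 (Lakeside, w=7) → cum 265
  km 83 (Eastvale, w=2) → cum 267
Optimal location: km 19.

x = 19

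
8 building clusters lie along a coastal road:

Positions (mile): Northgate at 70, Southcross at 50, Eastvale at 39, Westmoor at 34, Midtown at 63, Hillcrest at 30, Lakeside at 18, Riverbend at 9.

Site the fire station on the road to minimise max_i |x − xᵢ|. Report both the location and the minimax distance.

The 1-center on a line is the midpoint of the two extreme points: leftmost at 9, rightmost at 70.
Optimal location = (9 + 70)/2 = 39.5; maximum distance = (70 − 9)/2 = 30.5.

location 39.5, max distance 30.5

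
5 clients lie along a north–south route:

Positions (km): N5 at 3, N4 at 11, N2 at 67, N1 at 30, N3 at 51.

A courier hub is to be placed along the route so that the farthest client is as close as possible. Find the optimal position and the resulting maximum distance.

The 1-center on a line is the midpoint of the two extreme points: leftmost at 3, rightmost at 67.
Optimal location = (3 + 67)/2 = 35; maximum distance = (67 − 3)/2 = 32.

location 35, max distance 32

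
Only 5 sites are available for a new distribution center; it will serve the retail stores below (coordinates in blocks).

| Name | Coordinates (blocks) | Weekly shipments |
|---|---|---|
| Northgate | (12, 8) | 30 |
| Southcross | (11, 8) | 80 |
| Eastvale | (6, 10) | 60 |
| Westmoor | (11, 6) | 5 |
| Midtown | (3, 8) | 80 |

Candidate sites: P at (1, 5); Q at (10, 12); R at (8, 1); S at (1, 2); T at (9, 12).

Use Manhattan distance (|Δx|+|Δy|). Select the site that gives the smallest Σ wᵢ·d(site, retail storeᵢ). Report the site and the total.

T, total 1830 blocks

Total weighted distance at each candidate:
  P (1, 5): total = 2515
  Q (10, 12): total = 1855
  R (8, 1): total = 2790
  S (1, 2): total = 3280
  T (9, 12): total = 1830
Minimum is at T with total 1830 blocks.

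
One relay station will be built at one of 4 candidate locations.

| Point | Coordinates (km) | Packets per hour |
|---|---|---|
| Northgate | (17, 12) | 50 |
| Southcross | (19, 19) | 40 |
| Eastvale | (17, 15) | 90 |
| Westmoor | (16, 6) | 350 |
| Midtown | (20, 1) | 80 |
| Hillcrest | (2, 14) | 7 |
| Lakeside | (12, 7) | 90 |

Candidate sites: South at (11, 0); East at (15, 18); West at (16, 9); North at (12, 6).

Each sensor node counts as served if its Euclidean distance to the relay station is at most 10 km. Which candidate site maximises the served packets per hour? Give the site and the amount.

Coverage radius r = 10 km; a point is covered iff (Δx)²+(Δy)² ≤ 10² = 100.
  South (11, 0): covers {Westmoor, Midtown, Lakeside} → 520
  East (15, 18): covers {Northgate, Southcross, Eastvale} → 180
  West (16, 9): covers {Northgate, Eastvale, Westmoor, Midtown, Lakeside} → 660
  North (12, 6): covers {Northgate, Westmoor, Midtown, Lakeside} → 570
Maximum coverage at West: 660 packets per hour.

West, covering 660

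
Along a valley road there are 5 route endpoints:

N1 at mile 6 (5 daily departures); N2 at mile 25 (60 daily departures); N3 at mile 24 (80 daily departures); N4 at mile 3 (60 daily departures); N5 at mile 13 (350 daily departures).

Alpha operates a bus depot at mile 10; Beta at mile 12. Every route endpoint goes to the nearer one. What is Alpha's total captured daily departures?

65

The indifferent point is the midpoint (10+12)/2 = 11; route endpoints left of it (closer to Alpha at 10) go to Alpha, those right go to Beta.
  N4 at 3 (w=60) → Alpha
  N1 at 6 (w=5) → Alpha
  N5 at 13 (w=350) → Beta
  N3 at 24 (w=80) → Beta
  N2 at 25 (w=60) → Beta
Alpha captures 65; Beta captures 490.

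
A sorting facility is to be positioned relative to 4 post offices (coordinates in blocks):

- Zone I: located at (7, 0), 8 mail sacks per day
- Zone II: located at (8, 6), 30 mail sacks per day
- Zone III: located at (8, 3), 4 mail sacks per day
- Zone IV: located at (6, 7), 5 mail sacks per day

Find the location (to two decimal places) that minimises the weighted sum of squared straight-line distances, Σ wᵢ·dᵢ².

The minimiser of Σwᵢ‖p−pᵢ‖² is the weighted centroid p* = (Σwᵢpᵢ)/(Σwᵢ).
Σwᵢ = 47.
Σwᵢxᵢ = 8·7 + 30·8 + 4·8 + 5·6 = 358.
Σwᵢyᵢ = 8·0 + 30·6 + 4·3 + 5·7 = 227.
x* = 358/47 = 7.62, y* = 227/47 = 4.83.

(7.62, 4.83)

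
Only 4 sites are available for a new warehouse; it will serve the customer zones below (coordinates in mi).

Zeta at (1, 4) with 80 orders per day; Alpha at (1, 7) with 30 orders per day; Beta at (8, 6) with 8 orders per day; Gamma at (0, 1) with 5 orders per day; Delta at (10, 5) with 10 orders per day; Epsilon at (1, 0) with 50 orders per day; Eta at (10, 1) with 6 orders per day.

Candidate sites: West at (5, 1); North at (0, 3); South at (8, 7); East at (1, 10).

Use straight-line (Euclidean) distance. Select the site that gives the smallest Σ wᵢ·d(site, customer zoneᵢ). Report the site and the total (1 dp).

Total weighted distance at each candidate:
  West (5, 1): total = 988.2
  North (0, 3): total = 636.5
  South (8, 7): total = 1438.5
  East (1, 10): total = 1359.1
Minimum is at North with total 636.5 mi.

North, total 636.5 mi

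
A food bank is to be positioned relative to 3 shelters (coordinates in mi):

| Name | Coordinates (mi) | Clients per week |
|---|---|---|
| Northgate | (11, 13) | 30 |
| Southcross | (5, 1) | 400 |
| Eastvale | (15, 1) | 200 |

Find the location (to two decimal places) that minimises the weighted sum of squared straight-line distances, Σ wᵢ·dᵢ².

The minimiser of Σwᵢ‖p−pᵢ‖² is the weighted centroid p* = (Σwᵢpᵢ)/(Σwᵢ).
Σwᵢ = 630.
Σwᵢxᵢ = 30·11 + 400·5 + 200·15 = 5330.
Σwᵢyᵢ = 30·13 + 400·1 + 200·1 = 990.
x* = 5330/630 = 8.46, y* = 990/630 = 1.57.

(8.46, 1.57)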